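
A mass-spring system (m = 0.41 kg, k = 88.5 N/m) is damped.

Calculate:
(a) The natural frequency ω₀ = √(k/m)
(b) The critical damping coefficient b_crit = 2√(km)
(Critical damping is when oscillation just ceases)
ω₀ = √(k/m) = √(88.5/0.41) = 14.69 rad/s
b_crit = 2√(km) = 2√(88.5×0.41) = 12.05 kg/s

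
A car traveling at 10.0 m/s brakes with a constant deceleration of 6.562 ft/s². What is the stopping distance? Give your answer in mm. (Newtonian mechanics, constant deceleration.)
d = v₀² / (2a) (with unit conversion) = 25000.0 mm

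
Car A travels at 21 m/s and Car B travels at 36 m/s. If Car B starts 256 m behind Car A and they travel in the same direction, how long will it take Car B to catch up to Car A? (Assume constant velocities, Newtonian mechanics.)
Relative speed: v_rel = 36 - 21 = 15 m/s
Time to catch: t = d₀/v_rel = 256/15 = 17.07 s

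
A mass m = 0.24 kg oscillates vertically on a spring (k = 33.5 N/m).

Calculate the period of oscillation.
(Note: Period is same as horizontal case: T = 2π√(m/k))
T = 2π√(m/k) = 2π√(0.24/33.5) = 0.5318 s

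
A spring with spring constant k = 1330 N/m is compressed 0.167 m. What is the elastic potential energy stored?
PE = ½kx² = ½×1330×0.167² = 18.55 J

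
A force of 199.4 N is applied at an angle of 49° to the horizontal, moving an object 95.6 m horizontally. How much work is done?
W = Fd cosθ = 199.4×95.6×cos(49°) = 12506.0 J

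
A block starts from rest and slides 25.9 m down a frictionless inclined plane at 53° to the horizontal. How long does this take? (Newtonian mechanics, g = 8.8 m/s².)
a = g sin(θ) = 8.8 × sin(53°) = 7.03 m/s²
t = √(2d/a) = √(2 × 25.9 / 7.03) = 2.71 s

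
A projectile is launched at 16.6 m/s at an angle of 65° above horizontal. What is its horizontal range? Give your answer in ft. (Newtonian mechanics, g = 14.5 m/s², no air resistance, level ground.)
R = v₀² sin(2θ) / g (with unit conversion) = 47.76 ft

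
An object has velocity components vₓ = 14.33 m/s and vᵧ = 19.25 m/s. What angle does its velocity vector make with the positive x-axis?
θ = arctan(vᵧ/vₓ) = arctan(19.25/14.33) = 53.34°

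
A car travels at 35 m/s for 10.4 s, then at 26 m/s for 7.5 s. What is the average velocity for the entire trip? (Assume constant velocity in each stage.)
d₁ = v₁t₁ = 35 × 10.4 = 364 m
d₂ = v₂t₂ = 26 × 7.5 = 195 m
d_total = 559.0 m, t_total = 17.9 s
v_avg = d_total/t_total = 559.0/17.9 = 31.23 m/s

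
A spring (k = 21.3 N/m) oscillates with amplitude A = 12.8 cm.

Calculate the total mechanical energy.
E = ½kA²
E = ½kA² = ½×21.3×(0.128)² = 0.1745 J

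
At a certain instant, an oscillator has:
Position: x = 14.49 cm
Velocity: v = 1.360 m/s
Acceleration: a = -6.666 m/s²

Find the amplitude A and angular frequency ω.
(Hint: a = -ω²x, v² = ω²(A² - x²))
a = −ω²x → ω = √(|a|/x) = √(6.666/0.1449) = 6.783 rad/s
v² = ω²(A² − x²) → A = √(x² + v²/ω²) = √(0.1449² + 1.36²/6.783²) = 0.2474 m = 24.74 cm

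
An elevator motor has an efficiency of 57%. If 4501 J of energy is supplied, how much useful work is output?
W_out = η × W_in = 0.57 × 4501 = 2565.6 J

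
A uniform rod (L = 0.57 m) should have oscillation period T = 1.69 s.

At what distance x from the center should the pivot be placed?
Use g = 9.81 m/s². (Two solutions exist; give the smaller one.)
T = 2π√((L²/12 + x²)/(gx)). Let c = T²g/(4π²) = 0.7097.
x² − cx + L²/12 = 0 → x = (c − √(c² − L²/3))/2 = 0.04046 m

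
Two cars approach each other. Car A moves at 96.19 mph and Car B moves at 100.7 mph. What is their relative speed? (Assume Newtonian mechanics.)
v_rel = v_A + v_B = 96.19 + 100.7 = 196.9 mph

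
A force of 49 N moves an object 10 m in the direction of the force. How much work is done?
W = Fd = 49×10 = 490.0 J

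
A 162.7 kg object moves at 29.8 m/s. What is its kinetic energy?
KE = ½mv² = ½×162.7×29.8² = 72242.05 J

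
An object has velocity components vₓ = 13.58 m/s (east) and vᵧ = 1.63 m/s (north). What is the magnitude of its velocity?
|v| = √(vₓ² + vᵧ²) = √(13.58² + 1.63²) = √(187.073) = 13.68 m/s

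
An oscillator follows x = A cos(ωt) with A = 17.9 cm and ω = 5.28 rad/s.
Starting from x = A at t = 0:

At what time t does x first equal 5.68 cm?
cos(ωt) = x/A = 5.68/17.9 = 0.3173
ωt = arccos(0.3173) = 1.248 rad
t = 1.248/5.28 = 0.2363 s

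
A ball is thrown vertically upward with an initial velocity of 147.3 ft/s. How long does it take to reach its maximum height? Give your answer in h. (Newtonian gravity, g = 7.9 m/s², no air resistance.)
t_up = v₀/g (with unit conversion) = 0.001579 h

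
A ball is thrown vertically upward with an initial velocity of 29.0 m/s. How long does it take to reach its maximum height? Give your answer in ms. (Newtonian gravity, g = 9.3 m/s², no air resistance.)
t_up = v₀/g (with unit conversion) = 3118.0 ms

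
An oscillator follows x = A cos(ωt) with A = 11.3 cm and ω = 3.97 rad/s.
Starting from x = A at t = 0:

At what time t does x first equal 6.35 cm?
cos(ωt) = x/A = 6.35/11.3 = 0.5619
ωt = arccos(0.5619) = 0.9741 rad
t = 0.9741/3.97 = 0.2454 s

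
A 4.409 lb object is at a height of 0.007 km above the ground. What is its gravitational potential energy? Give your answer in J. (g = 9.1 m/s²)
PE = mgh = 2 kg × 9.1 m/s² × 7 m = 127.4 J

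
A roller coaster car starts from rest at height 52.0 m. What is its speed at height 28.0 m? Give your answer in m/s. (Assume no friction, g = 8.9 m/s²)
mgh₁ = ½mv₂² + mgh₂ → v₂ = √(2g(h₁−h₂)) = √(2×8.9×(52−28)) = 20.67 m/s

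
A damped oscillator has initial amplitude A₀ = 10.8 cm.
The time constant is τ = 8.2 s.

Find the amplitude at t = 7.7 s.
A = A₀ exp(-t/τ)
A = A₀ exp(−t/τ) = 10.8×exp(−7.7/8.2) = 4.223 cm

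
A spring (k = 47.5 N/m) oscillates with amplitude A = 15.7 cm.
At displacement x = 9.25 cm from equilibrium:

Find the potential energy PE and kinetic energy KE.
E_total = ½kA² = ½×47.5×(0.157)² = 0.5854 J
PE = ½kx² = ½×47.5×(0.0925)² = 0.2032 J
KE = E_total − PE = 0.3822 J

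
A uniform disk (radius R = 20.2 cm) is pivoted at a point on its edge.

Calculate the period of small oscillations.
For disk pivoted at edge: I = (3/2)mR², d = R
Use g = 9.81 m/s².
I/m = (3/2)R² = 0.06121 m²; d = R = 0.202 m
T = 2π√((3/2)R²/(gR)) = 2π√(3R/(2g)) = 1.104 s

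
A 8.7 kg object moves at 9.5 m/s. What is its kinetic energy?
KE = ½mv² = ½×8.7×9.5² = 392.5875 J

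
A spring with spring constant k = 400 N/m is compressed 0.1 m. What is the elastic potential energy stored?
PE = ½kx² = ½×400×0.1² = 2.0 J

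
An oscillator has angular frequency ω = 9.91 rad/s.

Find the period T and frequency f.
T = 2π/ω = 2π/9.91 = 0.634 s; f = ω/2π = 1.577 Hz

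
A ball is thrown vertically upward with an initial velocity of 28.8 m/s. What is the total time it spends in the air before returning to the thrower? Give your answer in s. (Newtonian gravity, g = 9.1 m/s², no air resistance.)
t_total = 2v₀/g = 6.33 s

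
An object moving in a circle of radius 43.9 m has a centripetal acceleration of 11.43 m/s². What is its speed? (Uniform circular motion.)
v = √(a_c × r) = √(11.43 × 43.9) = 22.4 m/s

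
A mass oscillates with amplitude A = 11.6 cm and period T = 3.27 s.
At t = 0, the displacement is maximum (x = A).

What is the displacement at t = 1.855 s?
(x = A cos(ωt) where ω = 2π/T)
ω = 2π/T = 2π/3.27 = 1.921 rad/s
x = A cos(ωt) = 11.6×cos(1.921×1.855) = -10.58 cm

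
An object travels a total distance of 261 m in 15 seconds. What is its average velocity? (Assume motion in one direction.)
v_avg = Δd / Δt = 261 / 15 = 17.4 m/s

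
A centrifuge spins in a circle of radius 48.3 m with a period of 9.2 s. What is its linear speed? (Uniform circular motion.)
v = 2πr/T = 2π×48.3/9.2 = 32.99 m/s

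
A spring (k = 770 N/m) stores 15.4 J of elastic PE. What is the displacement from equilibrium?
PE = ½kx² → x = √(2PE/k) = √(2×15.4/770) = 0.2 m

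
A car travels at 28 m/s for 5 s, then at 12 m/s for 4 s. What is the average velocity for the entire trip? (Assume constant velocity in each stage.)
d₁ = v₁t₁ = 28 × 5 = 140 m
d₂ = v₂t₂ = 12 × 4 = 48 m
d_total = 188 m, t_total = 9 s
v_avg = d_total/t_total = 188/9 = 20.89 m/s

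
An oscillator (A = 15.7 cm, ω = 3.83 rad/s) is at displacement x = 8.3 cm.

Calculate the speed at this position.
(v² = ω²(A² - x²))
v = ω√(A² − x²) = 3.83×√(0.157² − 0.083²) = 0.5104 m/s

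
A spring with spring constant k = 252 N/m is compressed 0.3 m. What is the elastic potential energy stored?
PE = ½kx² = ½×252×0.3² = 11.34 J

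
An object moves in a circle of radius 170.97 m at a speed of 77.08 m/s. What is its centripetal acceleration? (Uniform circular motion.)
a_c = v²/r = 77.08²/170.97 = 5941.33/170.97 = 34.75 m/s²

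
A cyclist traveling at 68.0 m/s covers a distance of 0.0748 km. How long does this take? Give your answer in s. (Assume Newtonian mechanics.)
t = d/v (with unit conversion) = 1.1 s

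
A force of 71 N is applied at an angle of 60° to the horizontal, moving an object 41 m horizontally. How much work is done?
W = Fd cosθ = 71×41×cos(60°) = 1455.5 J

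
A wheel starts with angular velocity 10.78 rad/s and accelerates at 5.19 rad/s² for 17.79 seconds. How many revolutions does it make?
θ = ω₀t + ½αt² = 10.78×17.79 + ½×5.19×17.79² = 1013.05 rad
Revolutions = θ/(2π) = 1013.05/(2π) = 161.23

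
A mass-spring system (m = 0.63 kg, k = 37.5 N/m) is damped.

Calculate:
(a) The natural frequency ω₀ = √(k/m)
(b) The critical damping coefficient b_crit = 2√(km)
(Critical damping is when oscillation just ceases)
ω₀ = √(k/m) = √(37.5/0.63) = 7.715 rad/s
b_crit = 2√(km) = 2√(37.5×0.63) = 9.721 kg/s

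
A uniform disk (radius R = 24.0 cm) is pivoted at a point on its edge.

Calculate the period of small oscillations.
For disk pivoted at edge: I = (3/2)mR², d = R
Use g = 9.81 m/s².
I/m = (3/2)R² = 0.0864 m²; d = R = 0.24 m
T = 2π√((3/2)R²/(gR)) = 2π√(3R/(2g)) = 1.204 s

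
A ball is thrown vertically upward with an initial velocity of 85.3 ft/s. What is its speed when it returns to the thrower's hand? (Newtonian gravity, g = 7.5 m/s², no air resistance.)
By conservation of energy, the ball returns at the same speed = 85.3 ft/s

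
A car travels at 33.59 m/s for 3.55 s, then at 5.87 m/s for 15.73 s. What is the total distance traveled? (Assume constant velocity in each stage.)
d₁ = v₁t₁ = 33.59 × 3.55 = 119.245 m
d₂ = v₂t₂ = 5.87 × 15.73 = 92.3351 m
d_total = 119.245 + 92.3351 = 211.58 m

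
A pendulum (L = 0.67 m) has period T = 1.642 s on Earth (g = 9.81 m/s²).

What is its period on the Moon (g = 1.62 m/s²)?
T = 2π√(L/g), so T_moon/T_earth = √(g_earth/g_moon)
T_moon = 2π√(0.67/1.62) = 4.041 s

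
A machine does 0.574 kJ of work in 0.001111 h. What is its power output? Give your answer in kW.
P = W/t = 574 J / 4 s = 143.5 W = 0.1435 kW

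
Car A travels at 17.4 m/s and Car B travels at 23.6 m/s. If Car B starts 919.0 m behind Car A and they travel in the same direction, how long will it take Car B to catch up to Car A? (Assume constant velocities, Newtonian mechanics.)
Relative speed: v_rel = 23.6 - 17.4 = 6.2 m/s
Time to catch: t = d₀/v_rel = 919.0/6.2 = 148.23 s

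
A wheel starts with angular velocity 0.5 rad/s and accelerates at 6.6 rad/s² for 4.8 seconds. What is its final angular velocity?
ω = ω₀ + αt = 0.5 + 6.6 × 4.8 = 32.18 rad/s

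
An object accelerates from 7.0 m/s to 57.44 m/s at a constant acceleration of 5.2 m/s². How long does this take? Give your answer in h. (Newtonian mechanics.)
t = (v - v₀)/a (with unit conversion) = 0.002694 h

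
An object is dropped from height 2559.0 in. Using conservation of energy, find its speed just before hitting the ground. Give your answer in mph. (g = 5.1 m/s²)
mgh = ½mv² → v = √(2gh) = √(2×5.1×65) = 25.75 m/s = 57.6 mph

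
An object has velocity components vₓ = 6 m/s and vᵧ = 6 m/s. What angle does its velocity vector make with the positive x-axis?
θ = arctan(vᵧ/vₓ) = arctan(6/6) = 45.0°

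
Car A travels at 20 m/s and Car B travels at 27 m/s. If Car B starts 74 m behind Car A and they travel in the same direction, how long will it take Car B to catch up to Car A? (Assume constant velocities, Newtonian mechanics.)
Relative speed: v_rel = 27 - 20 = 7 m/s
Time to catch: t = d₀/v_rel = 74/7 = 10.57 s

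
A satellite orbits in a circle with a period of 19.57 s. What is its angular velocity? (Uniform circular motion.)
ω = 2π/T = 2π/19.57 = 0.3211 rad/s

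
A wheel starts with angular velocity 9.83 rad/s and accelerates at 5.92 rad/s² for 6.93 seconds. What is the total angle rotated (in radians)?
θ = ω₀t + ½αt² = 9.83×6.93 + ½×5.92×6.93² = 210.28 rad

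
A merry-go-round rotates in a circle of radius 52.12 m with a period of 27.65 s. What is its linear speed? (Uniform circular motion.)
v = 2πr/T = 2π×52.12/27.65 = 11.84 m/s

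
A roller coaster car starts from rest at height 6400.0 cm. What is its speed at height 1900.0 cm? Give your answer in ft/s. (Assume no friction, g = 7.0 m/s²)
mgh₁ = ½mv₂² + mgh₂ → v₂ = √(2g(h₁−h₂)) = √(2×7.0×(64−19)) = 25.1 m/s = 82.35 ft/s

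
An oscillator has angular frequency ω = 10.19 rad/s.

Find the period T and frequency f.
T = 2π/ω = 2π/10.19 = 0.6166 s; f = ω/2π = 1.622 Hz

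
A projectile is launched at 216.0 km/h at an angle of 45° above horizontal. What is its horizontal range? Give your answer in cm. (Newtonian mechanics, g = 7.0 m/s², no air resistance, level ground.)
R = v₀² sin(2θ) / g (with unit conversion) = 51430.0 cm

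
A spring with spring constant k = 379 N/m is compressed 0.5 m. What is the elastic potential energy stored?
PE = ½kx² = ½×379×0.5² = 47.38 J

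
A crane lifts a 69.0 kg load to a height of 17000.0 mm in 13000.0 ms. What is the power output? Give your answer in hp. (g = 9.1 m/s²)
W = mgh = 69×9.1×17 = 1.067e+04 J
P = W/t = 1.067e+04/13 = 821.1 W = 1.101 hp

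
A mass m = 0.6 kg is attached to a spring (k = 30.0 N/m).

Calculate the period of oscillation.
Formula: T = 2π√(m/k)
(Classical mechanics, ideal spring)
T = 2π√(m/k) = 2π√(0.6/30.0) = 0.8886 s; f = 1/T = 1.125 Hz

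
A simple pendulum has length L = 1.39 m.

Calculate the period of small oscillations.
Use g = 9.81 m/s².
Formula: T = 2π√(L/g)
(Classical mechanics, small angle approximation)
T = 2π√(L/g) = 2π√(1.39/9.81) = 2.365 s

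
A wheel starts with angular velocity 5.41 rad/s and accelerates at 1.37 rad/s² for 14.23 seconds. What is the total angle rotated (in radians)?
θ = ω₀t + ½αt² = 5.41×14.23 + ½×1.37×14.23² = 215.69 rad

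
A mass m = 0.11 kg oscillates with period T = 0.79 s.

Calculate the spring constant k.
T = 2π√(m/k) → k = m(2π/T)² = 0.11×(2π/0.79)² = 6.958 N/m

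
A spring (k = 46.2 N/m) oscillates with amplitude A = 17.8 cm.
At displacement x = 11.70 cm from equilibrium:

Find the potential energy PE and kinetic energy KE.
E_total = ½kA² = ½×46.2×(0.178)² = 0.7319 J
PE = ½kx² = ½×46.2×(0.117)² = 0.3162 J
KE = E_total − PE = 0.4157 J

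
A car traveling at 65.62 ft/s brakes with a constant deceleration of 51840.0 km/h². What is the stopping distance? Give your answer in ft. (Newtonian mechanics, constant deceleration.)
d = v₀² / (2a) (with unit conversion) = 164.1 ft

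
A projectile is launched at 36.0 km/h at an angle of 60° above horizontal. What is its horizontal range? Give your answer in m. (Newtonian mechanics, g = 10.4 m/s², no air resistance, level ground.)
R = v₀² sin(2θ) / g (with unit conversion) = 8.327 m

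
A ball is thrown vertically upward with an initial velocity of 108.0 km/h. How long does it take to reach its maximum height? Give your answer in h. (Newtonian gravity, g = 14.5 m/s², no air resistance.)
t_up = v₀/g (with unit conversion) = 0.0005747 h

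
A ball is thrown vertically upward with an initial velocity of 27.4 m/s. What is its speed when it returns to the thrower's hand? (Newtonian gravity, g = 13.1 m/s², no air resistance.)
By conservation of energy, the ball returns at the same speed = 27.4 m/s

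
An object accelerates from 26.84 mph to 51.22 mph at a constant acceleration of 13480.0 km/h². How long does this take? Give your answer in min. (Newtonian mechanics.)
t = (v - v₀)/a (with unit conversion) = 0.1746 min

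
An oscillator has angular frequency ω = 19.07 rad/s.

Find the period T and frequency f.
T = 2π/ω = 2π/19.07 = 0.3295 s; f = ω/2π = 3.035 Hz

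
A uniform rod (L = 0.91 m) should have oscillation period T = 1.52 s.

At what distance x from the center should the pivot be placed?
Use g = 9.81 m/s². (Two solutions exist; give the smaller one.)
T = 2π√((L²/12 + x²)/(gx)). Let c = T²g/(4π²) = 0.5741.
x² − cx + L²/12 = 0 → x = (c − √(c² − L²/3))/2 = 0.1713 m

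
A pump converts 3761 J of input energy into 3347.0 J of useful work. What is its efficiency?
η = W_out/W_in = 3347.0/3761 = 0.8899 = 88.99%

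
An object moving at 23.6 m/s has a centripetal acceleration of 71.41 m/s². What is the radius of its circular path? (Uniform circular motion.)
r = v²/a_c = 23.6²/71.41 = 7.8 m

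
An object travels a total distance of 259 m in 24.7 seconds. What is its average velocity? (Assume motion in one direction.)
v_avg = Δd / Δt = 259 / 24.7 = 10.49 m/s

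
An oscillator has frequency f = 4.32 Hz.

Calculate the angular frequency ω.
ω = 2πf = 2π×4.32 = 27.14 rad/s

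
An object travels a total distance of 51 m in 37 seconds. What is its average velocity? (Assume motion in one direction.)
v_avg = Δd / Δt = 51 / 37 = 1.38 m/s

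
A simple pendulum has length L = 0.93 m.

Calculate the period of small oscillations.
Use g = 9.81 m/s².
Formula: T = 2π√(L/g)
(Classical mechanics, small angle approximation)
T = 2π√(L/g) = 2π√(0.93/9.81) = 1.935 s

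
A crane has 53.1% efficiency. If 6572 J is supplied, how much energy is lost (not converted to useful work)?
W_out = η × W_in = 0.531×6572 = 3489.7 J
W_lost = W_in − W_out = 6572 − 3489.7 = 3082.3 J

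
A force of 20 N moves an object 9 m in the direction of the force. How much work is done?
W = Fd = 20×9 = 180.0 J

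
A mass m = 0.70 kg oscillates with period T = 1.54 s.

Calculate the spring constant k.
T = 2π√(m/k) → k = m(2π/T)² = 0.7×(2π/1.54)² = 11.65 N/m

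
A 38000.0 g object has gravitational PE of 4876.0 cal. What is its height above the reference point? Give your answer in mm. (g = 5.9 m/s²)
PE = mgh → h = PE/(mg) = 2.04e+04 J / (38 kg × 5.9 m/s²) = 91 m = 91000.0 mm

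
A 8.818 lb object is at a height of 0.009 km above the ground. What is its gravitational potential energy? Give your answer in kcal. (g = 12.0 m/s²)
PE = mgh = 4 kg × 12.0 m/s² × 9 m = 432 J = 0.1032 kcal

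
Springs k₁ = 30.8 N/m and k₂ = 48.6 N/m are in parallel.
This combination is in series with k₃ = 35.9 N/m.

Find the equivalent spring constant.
k₁₂ = k₁ + k₂ = 79.4 N/m (parallel)
1/k_eq = 1/k₁₂ + 1/k₃ → k_eq = 24.72 N/m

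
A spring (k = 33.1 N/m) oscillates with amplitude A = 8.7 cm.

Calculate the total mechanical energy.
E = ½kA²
E = ½kA² = ½×33.1×(0.087)² = 0.1253 J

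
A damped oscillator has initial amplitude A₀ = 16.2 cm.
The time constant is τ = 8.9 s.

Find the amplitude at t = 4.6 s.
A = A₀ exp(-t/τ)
A = A₀ exp(−t/τ) = 16.2×exp(−4.6/8.9) = 9.662 cm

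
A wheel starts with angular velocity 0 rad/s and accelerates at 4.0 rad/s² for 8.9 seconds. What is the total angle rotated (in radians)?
θ = ω₀t + ½αt² = 0×8.9 + ½×4.0×8.9² = 158.42 rad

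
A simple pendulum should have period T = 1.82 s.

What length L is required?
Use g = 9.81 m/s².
T = 2π√(L/g) → L = g(T/2π)² = 9.81×(1.82/2π)² = 0.8231 m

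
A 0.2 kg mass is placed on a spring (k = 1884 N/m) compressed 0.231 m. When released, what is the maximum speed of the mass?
½kx² = ½mv² → v = x√(k/m) = 0.231×√(1884/0.2) = 22.42 m/s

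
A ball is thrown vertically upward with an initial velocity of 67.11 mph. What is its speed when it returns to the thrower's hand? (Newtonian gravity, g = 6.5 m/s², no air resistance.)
By conservation of energy, the ball returns at the same speed = 67.11 mph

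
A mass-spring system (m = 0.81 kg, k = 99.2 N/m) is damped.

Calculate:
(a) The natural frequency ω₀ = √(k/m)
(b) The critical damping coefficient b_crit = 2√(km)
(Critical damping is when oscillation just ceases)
ω₀ = √(k/m) = √(99.2/0.81) = 11.07 rad/s
b_crit = 2√(km) = 2√(99.2×0.81) = 17.93 kg/s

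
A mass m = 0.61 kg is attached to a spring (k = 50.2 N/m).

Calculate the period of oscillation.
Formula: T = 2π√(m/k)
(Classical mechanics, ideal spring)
T = 2π√(m/k) = 2π√(0.61/50.2) = 0.6926 s; f = 1/T = 1.444 Hz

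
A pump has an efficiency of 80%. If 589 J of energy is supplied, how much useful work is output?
W_out = η × W_in = 0.8 × 589 = 471.2 J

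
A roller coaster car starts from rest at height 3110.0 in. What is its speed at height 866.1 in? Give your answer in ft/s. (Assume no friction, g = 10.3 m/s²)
mgh₁ = ½mv₂² + mgh₂ → v₂ = √(2g(h₁−h₂)) = √(2×10.3×(78.99−22)) = 34.27 m/s = 112.4 ft/s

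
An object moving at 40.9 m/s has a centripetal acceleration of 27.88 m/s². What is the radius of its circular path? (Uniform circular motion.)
r = v²/a_c = 40.9²/27.88 = 60.0 m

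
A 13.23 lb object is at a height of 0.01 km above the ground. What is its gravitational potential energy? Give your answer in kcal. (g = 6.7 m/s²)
PE = mgh = 6.001 kg × 6.7 m/s² × 10 m = 402.1 J = 0.0961 kcal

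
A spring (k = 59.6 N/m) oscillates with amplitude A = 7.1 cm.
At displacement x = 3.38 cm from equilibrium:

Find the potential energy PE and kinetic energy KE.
E_total = ½kA² = ½×59.6×(0.071)² = 0.1502 J
PE = ½kx² = ½×59.6×(0.0338)² = 0.03404 J
KE = E_total − PE = 0.1162 J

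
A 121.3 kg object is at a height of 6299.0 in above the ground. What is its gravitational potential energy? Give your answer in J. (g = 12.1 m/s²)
PE = mgh = 121.3 kg × 12.1 m/s² × 160 m = 2.348e+05 J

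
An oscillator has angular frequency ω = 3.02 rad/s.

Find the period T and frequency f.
T = 2π/ω = 2π/3.02 = 2.081 s; f = ω/2π = 0.4806 Hz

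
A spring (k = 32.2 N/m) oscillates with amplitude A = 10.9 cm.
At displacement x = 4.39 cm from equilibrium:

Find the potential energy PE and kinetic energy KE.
E_total = ½kA² = ½×32.2×(0.109)² = 0.1913 J
PE = ½kx² = ½×32.2×(0.0439)² = 0.03103 J
KE = E_total − PE = 0.1603 J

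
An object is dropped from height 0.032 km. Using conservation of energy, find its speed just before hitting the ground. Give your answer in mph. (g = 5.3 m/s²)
mgh = ½mv² → v = √(2gh) = √(2×5.3×32) = 18.42 m/s = 41.2 mph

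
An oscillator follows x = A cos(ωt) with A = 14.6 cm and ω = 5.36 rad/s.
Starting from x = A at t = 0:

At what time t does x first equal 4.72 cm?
cos(ωt) = x/A = 4.72/14.6 = 0.3233
ωt = arccos(0.3233) = 1.242 rad
t = 1.242/5.36 = 0.2316 s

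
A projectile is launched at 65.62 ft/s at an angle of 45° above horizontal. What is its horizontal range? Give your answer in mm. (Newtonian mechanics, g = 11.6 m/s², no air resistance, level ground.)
R = v₀² sin(2θ) / g (with unit conversion) = 34490.0 mm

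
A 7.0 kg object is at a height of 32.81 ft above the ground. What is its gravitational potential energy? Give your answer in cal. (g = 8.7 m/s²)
PE = mgh = 7 kg × 8.7 m/s² × 10 m = 609 J = 145.6 cal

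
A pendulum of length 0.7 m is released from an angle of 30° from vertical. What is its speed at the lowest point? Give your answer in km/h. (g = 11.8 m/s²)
h = L(1 − cosθ) = 0.7×(1 − cos30°) = 0.09378 m
v = √(2gh) = √(2×11.8×0.09378) = 1.488 m/s = 5.356 km/h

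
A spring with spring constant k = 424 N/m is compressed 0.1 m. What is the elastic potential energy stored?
PE = ½kx² = ½×424×0.1² = 2.12 J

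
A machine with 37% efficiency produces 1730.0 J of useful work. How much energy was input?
W_in = W_out/η = 1730.0/0.37 = 4675.7 J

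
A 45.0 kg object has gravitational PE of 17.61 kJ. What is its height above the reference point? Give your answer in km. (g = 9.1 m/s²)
PE = mgh → h = PE/(mg) = 1.761e+04 J / (45 kg × 9.1 m/s²) = 43 m = 0.043 km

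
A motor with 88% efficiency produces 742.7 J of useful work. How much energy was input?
W_in = W_out/η = 742.7/0.88 = 843.98 J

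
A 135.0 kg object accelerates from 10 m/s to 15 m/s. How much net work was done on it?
W_net = ΔKE = ½m(v₂² − v₁²) = ½×135.0×(15² − 10²) = 8437.5 J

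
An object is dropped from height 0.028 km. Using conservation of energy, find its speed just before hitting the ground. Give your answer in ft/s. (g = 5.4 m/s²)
mgh = ½mv² → v = √(2gh) = √(2×5.4×28) = 17.39 m/s = 57.05 ft/s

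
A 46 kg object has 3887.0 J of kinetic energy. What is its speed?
KE = ½mv² → v = √(2KE/m) = √(2×3887.0/46) = 13.0 m/s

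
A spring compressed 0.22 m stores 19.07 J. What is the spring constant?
PE = ½kx² → k = 2PE/x² = 2×19.07/0.22² = 788.0 N/m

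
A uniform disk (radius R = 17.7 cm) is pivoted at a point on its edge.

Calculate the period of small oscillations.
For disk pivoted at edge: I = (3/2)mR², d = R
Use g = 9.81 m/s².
I/m = (3/2)R² = 0.04699 m²; d = R = 0.177 m
T = 2π√((3/2)R²/(gR)) = 2π√(3R/(2g)) = 1.034 s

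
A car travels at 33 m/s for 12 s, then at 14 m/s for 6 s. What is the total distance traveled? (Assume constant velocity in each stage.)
d₁ = v₁t₁ = 33 × 12 = 396 m
d₂ = v₂t₂ = 14 × 6 = 84 m
d_total = 396 + 84 = 480 m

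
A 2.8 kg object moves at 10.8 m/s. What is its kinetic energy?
KE = ½mv² = ½×2.8×10.8² = 163.296 J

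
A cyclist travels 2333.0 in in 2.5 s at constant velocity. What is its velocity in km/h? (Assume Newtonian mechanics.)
v = d/t (with unit conversion) = 85.33 km/h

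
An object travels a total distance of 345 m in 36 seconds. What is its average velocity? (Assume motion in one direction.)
v_avg = Δd / Δt = 345 / 36 = 9.58 m/s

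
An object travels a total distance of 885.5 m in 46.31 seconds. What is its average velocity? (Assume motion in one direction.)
v_avg = Δd / Δt = 885.5 / 46.31 = 19.12 m/s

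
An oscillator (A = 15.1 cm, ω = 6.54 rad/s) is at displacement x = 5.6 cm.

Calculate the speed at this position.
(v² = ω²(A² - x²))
v = ω√(A² − x²) = 6.54×√(0.151² − 0.056²) = 0.9171 m/s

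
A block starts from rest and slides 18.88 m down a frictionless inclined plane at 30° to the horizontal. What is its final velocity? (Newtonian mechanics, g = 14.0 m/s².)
a = g sin(θ) = 14.0 × sin(30°) = 7.0 m/s²
v = √(2ad) = √(2 × 7.0 × 18.88) = 16.26 m/s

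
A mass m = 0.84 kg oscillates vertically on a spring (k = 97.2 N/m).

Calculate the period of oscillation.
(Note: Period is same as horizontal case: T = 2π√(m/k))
T = 2π√(m/k) = 2π√(0.84/97.2) = 0.5841 s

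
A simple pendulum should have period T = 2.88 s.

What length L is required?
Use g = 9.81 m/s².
T = 2π√(L/g) → L = g(T/2π)² = 9.81×(2.88/2π)² = 2.061 m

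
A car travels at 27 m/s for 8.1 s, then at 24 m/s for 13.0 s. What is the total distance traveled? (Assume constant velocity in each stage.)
d₁ = v₁t₁ = 27 × 8.1 = 218.7 m
d₂ = v₂t₂ = 24 × 13.0 = 312 m
d_total = 218.7 + 312 = 530.7 m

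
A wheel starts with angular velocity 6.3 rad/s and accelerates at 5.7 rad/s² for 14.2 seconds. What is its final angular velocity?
ω = ω₀ + αt = 6.3 + 5.7 × 14.2 = 87.24 rad/s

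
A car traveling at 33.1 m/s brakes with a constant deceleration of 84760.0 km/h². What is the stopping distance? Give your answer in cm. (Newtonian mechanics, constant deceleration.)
d = v₀² / (2a) (with unit conversion) = 8376.0 cm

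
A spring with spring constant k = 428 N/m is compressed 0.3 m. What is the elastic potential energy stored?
PE = ½kx² = ½×428×0.3² = 19.26 J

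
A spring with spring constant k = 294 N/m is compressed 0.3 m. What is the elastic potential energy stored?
PE = ½kx² = ½×294×0.3² = 13.23 J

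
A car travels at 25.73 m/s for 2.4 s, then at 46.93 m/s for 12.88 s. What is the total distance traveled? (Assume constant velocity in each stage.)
d₁ = v₁t₁ = 25.73 × 2.4 = 61.752 m
d₂ = v₂t₂ = 46.93 × 12.88 = 604.458 m
d_total = 61.752 + 604.458 = 666.21 m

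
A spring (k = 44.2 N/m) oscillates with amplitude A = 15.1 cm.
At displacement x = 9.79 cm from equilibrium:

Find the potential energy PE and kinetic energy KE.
E_total = ½kA² = ½×44.2×(0.151)² = 0.5039 J
PE = ½kx² = ½×44.2×(0.0979)² = 0.2118 J
KE = E_total − PE = 0.2921 J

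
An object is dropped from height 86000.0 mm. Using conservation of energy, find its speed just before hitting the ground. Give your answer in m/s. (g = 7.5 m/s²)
mgh = ½mv² → v = √(2gh) = √(2×7.5×86) = 35.92 m/s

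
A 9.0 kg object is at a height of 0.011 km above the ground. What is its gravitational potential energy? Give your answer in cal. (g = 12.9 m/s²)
PE = mgh = 9 kg × 12.9 m/s² × 11 m = 1277 J = 305.2 cal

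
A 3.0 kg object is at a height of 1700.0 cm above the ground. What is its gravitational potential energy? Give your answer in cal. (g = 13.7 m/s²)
PE = mgh = 3 kg × 13.7 m/s² × 17 m = 698.7 J = 167.0 cal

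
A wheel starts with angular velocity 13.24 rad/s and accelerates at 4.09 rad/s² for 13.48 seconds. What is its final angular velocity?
ω = ω₀ + αt = 13.24 + 4.09 × 13.48 = 68.37 rad/s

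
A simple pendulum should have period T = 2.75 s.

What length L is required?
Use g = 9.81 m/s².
T = 2π√(L/g) → L = g(T/2π)² = 9.81×(2.75/2π)² = 1.879 m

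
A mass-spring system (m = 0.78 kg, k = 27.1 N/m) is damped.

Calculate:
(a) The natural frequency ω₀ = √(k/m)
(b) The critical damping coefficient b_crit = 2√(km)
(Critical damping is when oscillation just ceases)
ω₀ = √(k/m) = √(27.1/0.78) = 5.894 rad/s
b_crit = 2√(km) = 2√(27.1×0.78) = 9.195 kg/s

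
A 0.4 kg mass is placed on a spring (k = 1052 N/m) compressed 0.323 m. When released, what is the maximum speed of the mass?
½kx² = ½mv² → v = x√(k/m) = 0.323×√(1052/0.4) = 16.56 m/s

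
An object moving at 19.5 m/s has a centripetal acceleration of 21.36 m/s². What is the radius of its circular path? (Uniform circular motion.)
r = v²/a_c = 19.5²/21.36 = 17.8 m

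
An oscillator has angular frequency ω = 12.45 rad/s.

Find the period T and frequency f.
T = 2π/ω = 2π/12.45 = 0.5047 s; f = ω/2π = 1.981 Hz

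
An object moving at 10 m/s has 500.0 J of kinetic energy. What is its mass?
KE = ½mv² → m = 2KE/v² = 2×500.0/10² = 10.0 kg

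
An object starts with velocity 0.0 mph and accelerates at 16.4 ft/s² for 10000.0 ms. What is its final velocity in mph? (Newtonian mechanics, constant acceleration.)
v = v₀ + at (with unit conversion) = 111.8 mph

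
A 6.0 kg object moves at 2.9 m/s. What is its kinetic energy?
KE = ½mv² = ½×6.0×2.9² = 25.23 J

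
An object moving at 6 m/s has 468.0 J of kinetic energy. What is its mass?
KE = ½mv² → m = 2KE/v² = 2×468.0/6² = 26.0 kg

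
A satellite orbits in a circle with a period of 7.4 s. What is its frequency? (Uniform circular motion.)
f = 1/T = 1/7.4 = 0.1351 Hz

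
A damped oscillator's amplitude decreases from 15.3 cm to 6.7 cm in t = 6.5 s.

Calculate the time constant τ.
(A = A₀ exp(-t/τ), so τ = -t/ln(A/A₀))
A/A₀ = 6.7/15.3 = 0.4379; ln(A/A₀) = -0.8257
τ = −t/ln(A/A₀) = −6.5/-0.8257 = 7.872 s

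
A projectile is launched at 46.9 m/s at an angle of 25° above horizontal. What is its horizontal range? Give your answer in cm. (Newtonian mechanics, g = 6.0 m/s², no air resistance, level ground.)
R = v₀² sin(2θ) / g (with unit conversion) = 28080.0 cm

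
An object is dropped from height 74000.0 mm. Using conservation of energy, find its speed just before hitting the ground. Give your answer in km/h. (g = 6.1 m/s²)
mgh = ½mv² → v = √(2gh) = √(2×6.1×74) = 30.05 m/s = 108.2 km/h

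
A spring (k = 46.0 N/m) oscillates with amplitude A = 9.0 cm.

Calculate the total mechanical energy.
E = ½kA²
E = ½kA² = ½×46.0×(0.09)² = 0.1863 J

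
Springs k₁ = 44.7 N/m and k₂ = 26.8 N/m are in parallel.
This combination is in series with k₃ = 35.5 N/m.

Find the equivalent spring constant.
k₁₂ = k₁ + k₂ = 71.5 N/m (parallel)
1/k_eq = 1/k₁₂ + 1/k₃ → k_eq = 23.72 N/m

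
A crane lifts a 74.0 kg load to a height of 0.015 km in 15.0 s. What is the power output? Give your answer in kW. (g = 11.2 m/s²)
W = mgh = 74×11.2×15 = 1.243e+04 J
P = W/t = 1.243e+04/15 = 828.8 W = 0.8288 kW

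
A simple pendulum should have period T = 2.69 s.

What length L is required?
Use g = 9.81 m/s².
T = 2π√(L/g) → L = g(T/2π)² = 9.81×(2.69/2π)² = 1.798 m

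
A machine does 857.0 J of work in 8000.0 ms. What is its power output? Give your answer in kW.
P = W/t = 857 J / 8 s = 107.1 W = 0.1071 kW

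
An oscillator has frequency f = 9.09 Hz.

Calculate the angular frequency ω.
ω = 2πf = 2π×9.09 = 57.11 rad/s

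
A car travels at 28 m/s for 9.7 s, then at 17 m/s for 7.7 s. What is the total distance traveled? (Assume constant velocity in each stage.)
d₁ = v₁t₁ = 28 × 9.7 = 271.6 m
d₂ = v₂t₂ = 17 × 7.7 = 130.9 m
d_total = 271.6 + 130.9 = 402.5 m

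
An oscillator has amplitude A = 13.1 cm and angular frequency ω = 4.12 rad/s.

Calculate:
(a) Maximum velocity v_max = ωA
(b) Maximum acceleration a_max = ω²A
v_max = ωA = 4.12×0.131 = 0.5397 m/s
a_max = ω²A = 4.12²×0.131 = 2.224 m/s²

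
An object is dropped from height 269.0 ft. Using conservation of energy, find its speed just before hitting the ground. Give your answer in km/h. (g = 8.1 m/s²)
mgh = ½mv² → v = √(2gh) = √(2×8.1×81.99) = 36.45 m/s = 131.2 km/h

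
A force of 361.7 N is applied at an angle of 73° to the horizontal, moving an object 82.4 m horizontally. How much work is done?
W = Fd cosθ = 361.7×82.4×cos(73°) = 8713.9 J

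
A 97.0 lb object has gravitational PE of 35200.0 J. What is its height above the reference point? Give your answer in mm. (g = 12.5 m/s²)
PE = mgh → h = PE/(mg) = 3.52e+04 J / (44 kg × 12.5 m/s²) = 64 m = 64000.0 mm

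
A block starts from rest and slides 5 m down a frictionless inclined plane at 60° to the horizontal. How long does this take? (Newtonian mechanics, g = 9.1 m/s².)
a = g sin(θ) = 9.1 × sin(60°) = 7.88 m/s²
t = √(2d/a) = √(2 × 5 / 7.88) = 1.13 s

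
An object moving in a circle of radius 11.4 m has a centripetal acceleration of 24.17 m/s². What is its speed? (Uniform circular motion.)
v = √(a_c × r) = √(24.17 × 11.4) = 16.6 m/s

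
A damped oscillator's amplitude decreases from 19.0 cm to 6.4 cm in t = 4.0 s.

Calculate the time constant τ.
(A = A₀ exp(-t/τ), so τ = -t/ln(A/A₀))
A/A₀ = 6.4/19.0 = 0.3368; ln(A/A₀) = -1.088
τ = −t/ln(A/A₀) = −4.0/-1.088 = 3.676 s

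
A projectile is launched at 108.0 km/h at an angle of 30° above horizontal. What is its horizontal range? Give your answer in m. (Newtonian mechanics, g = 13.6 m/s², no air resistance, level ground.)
R = v₀² sin(2θ) / g (with unit conversion) = 57.31 m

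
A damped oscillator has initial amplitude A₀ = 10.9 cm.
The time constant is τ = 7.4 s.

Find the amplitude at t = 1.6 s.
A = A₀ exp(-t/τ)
A = A₀ exp(−t/τ) = 10.9×exp(−1.6/7.4) = 8.781 cm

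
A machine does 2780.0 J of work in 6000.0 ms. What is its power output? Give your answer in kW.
P = W/t = 2780 J / 6 s = 463.3 W = 0.4633 kW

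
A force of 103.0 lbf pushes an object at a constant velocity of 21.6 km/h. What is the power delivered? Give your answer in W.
P = Fv = 458.2 N × 6 m/s = 2749 W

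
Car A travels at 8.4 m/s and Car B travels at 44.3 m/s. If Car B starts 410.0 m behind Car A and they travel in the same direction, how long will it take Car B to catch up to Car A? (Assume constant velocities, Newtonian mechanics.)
Relative speed: v_rel = 44.3 - 8.4 = 35.9 m/s
Time to catch: t = d₀/v_rel = 410.0/35.9 = 11.42 s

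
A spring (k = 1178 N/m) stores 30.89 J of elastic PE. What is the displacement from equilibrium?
PE = ½kx² → x = √(2PE/k) = √(2×30.89/1178) = 0.229 m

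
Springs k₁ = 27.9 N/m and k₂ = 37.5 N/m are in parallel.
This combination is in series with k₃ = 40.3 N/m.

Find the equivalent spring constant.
k₁₂ = k₁ + k₂ = 65.4 N/m (parallel)
1/k_eq = 1/k₁₂ + 1/k₃ → k_eq = 24.93 N/m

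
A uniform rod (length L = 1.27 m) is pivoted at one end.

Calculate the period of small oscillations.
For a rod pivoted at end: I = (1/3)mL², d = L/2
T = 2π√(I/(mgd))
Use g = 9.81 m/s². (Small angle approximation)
I/m = (1/3)L² = 0.5376 m²; d = L/2 = 0.635 m
T = 2π√(I/(mgd)) = 2π√(0.5376/(9.81×0.635)) = 1.846 s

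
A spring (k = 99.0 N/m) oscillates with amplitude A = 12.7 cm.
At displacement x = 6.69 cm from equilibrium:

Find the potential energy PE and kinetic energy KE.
E_total = ½kA² = ½×99.0×(0.127)² = 0.7984 J
PE = ½kx² = ½×99.0×(0.0669)² = 0.2215 J
KE = E_total − PE = 0.5768 J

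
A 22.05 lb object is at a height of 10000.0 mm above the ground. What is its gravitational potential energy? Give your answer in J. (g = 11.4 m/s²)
PE = mgh = 10 kg × 11.4 m/s² × 10 m = 1140 J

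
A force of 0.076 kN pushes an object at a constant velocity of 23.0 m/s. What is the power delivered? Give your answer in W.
P = Fv = 76 N × 23 m/s = 1748 W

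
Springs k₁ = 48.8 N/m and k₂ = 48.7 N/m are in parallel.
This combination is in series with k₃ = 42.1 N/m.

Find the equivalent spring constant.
k₁₂ = k₁ + k₂ = 97.5 N/m (parallel)
1/k_eq = 1/k₁₂ + 1/k₃ → k_eq = 29.4 N/m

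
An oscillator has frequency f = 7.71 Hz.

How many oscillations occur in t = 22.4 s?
n = f×t = 7.71×22.4 = 172.7 oscillations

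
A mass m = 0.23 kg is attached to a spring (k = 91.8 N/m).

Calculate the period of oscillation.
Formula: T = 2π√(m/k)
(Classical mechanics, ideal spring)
T = 2π√(m/k) = 2π√(0.23/91.8) = 0.3145 s; f = 1/T = 3.18 Hz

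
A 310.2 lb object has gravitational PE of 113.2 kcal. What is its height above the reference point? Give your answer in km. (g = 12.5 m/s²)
PE = mgh → h = PE/(mg) = 4.736e+05 J / (140.7 kg × 12.5 m/s²) = 269.3 m = 0.2693 km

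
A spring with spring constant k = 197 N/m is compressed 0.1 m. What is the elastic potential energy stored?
PE = ½kx² = ½×197×0.1² = 0.985 J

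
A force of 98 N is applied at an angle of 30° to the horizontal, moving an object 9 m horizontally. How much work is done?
W = Fd cosθ = 98×9×cos(30°) = 763.83 J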